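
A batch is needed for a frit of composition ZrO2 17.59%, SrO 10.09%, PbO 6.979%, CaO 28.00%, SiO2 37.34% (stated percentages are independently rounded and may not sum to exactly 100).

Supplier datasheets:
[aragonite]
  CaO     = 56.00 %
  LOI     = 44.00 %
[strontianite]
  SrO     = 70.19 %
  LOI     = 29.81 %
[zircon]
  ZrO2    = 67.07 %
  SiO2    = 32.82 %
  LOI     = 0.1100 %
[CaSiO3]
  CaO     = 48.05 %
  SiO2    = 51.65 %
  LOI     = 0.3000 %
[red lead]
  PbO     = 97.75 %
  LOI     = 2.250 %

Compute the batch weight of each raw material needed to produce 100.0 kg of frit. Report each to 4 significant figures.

Exact precision is carried in all steps; mid-chain values appear rounded to four significant digits on the page; exactly one rounding lands on each reported value — derived quantities are computed starting from the weights at 100.0 kg of glass in full precision (the five compositions, ignition loss, the yield, glass mass, the totals), as written in the problem or answer text.
The oxide mass targets at 100.0 kg frit:
  ZrO2: 17.59% × 100.0 = 17.59 kg
  SrO: 10.09% × 100.0 = 10.09 kg
  PbO: 6.979% × 100.0 = 6.979 kg
  CaO: 28.00% × 100.0 = 28.00 kg
  SiO2: 37.34% × 100.0 = 37.34 kg
Checking each oxide sum given the weights on record, against the basis in use (sums match the target masses within answer rounding):
  ZrO2: 26.23·0.6707 = 17.59 kg (target 17.59 kg)
  SrO: 14.38·0.7019 = 10.09 kg (target 10.09 kg)
  PbO: 7.140·0.9775 = 6.979 kg (target 6.979 kg)
  CaO: 2.268·0.5600 + 55.63·0.4805 = 28.00 kg (target 28.00 kg)
  SiO2: 26.23·0.3282 + 55.63·0.5165 = 37.34 kg (target 37.34 kg)
Consistency of the glass mass: total batch − LOI = 100.0 kg (oxide target masses add up to 100.0 kg; the stated basis being 100.0 kg — gaps are rounding artifacts).
Batch grand total — Σ batch = 105.6 kg; Σ batch·LOI gives LOI loss = 5.641 kg; yield, glass over the total, = 94.66%.

Batch per 100.0 kg frit:
  aragonite: 2.268 kg
  strontianite: 14.38 kg
  zircon: 26.23 kg
  CaSiO3: 55.63 kg
  red lead: 7.140 kg
Total batch = 105.6 kg; LOI loss = 5.641 kg; yield = 94.66%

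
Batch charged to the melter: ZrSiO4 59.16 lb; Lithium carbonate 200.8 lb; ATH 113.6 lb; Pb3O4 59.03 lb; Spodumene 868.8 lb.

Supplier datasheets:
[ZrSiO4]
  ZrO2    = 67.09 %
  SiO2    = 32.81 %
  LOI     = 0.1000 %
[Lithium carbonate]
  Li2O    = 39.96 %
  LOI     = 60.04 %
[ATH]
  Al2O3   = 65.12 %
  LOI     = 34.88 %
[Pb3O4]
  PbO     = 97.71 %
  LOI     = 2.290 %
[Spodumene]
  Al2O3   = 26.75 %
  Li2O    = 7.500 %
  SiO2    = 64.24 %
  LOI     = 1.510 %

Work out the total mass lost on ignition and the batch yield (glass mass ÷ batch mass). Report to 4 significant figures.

LOI loss = 174.7 lb; glass = 1127 lb; yield = 86.57%

The working math maintains exact precision in all steps — the intermediate values are printed, rounded to 4 significant digits, at each printed step. A single rounding finalizes each reported figure — all derived quantities, including five oxide percentages, net glass mass, the yield, ignition loss, totals, are recomputed from the batch weights per 1127 lb of glass at full float precision as quoted within problem or answer.
Material-by-material LOI:
  ZrSiO4: 59.16 × 0.001000 = 0.05916 lb
  Lithium carbonate: 200.8 × 0.6004 = 120.6 lb
  ATH: 113.6 × 0.3488 = 39.62 lb
  Pb3O4: 59.03 × 0.02290 = 1.352 lb
  Spodumene: 868.8 × 0.01510 = 13.12 lb
Total LOI = 174.7 lb
Glass = batch − LOI = 1301 − 174.7 = 1127 lb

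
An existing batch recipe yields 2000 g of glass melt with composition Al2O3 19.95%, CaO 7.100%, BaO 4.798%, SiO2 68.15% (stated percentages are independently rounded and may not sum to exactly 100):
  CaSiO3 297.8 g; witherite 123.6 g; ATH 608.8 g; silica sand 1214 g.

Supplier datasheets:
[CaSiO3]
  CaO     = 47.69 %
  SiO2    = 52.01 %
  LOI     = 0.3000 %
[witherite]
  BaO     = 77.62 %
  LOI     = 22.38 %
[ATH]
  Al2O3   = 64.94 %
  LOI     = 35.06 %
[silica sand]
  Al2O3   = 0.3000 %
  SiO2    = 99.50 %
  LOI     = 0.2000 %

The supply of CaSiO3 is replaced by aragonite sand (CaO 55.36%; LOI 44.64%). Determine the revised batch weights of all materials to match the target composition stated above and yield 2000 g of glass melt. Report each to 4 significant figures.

Revised batch per 2000 g glass melt:
  aragonite sand: 256.5 g
  witherite: 123.6 g
  ATH: 608.1 g
  silica sand: 1370 g
Total batch = 2358 g; LOI loss = 358.1 g

Mid-chain values are displayed rounded to 4 significant digits. All internal work maintains exact precision through the solve; exactly one rounding lands on every reported figure — derived quantities are re-derived in exact precision (the four compositions, the yield, glass mass, LOI, the totals) starting from the weights at 2000 g of glass exactly as printed in the question or the answer.
Target masses of each oxide per 2000 g glass melt:
  Al2O3: 19.95% × 2000 = 399.0 g
  CaO: 7.100% × 2000 = 142.0 g
  BaO: 4.798% × 2000 = 95.96 g
  SiO2: 68.15% × 2000 = 1363 g
Mass-balance tally per oxide working from each reported weight, relative to the basis at hand (delivered sums recover each target exact up to rounding of places):
  Al2O3: 608.1·0.6494 + 1370·0.003000 = 399.0 g (target 399.0 g)
  CaO: 256.5·0.5536 = 142.0 g (target 142.0 g)
  BaO: 123.6·0.7762 = 95.94 g (target 95.96 g)
  SiO2: 1370·0.9950 = 1363 g (target 1363 g)
Auditing the glass mass value: the batch minus its LOI: 2000 g (the targets, summed, come to 2000 g; with the basis standing at 2000 g — a pure rounding effect).
Whole-batch sum: Σ batch = 2358 g; loss to ignition Σ batch·LOI = 358.1 g; as yield: glass ÷ batch → 84.81%.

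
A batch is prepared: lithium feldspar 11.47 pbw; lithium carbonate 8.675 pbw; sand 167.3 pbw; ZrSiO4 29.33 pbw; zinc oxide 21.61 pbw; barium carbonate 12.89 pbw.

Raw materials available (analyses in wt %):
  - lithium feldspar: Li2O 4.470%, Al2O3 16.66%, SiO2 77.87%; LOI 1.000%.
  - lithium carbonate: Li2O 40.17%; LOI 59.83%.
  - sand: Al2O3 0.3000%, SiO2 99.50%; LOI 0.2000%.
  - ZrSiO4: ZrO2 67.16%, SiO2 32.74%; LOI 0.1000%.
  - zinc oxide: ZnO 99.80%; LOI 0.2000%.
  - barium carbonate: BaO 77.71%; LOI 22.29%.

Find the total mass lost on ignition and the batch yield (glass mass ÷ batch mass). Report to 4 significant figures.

LOI loss = 8.585 pbw; glass = 242.7 pbw; yield = 96.58%

In-progress results are shown rounded to 4 significant figures alongside each step — the working math carries full precision at each step; each reported result takes just one rounding — derived quantities are carried using the weight values per 242.7 pbw of glass at exact precision (LOI, the six compositions, the totals, net glass mass, the yield), exactly as printed in the problem or answer text.
Per-material ignition loss:
  lithium feldspar: 11.47 × 0.01000 = 0.1147 pbw
  lithium carbonate: 8.675 × 0.5983 = 5.190 pbw
  sand: 167.3 × 0.002000 = 0.3346 pbw
  ZrSiO4: 29.33 × 0.001000 = 0.02933 pbw
  zinc oxide: 21.61 × 0.002000 = 0.04322 pbw
  barium carbonate: 12.89 × 0.2229 = 2.873 pbw
Total LOI = 8.585 pbw
Glass = batch − LOI = 251.3 − 8.585 = 242.7 pbw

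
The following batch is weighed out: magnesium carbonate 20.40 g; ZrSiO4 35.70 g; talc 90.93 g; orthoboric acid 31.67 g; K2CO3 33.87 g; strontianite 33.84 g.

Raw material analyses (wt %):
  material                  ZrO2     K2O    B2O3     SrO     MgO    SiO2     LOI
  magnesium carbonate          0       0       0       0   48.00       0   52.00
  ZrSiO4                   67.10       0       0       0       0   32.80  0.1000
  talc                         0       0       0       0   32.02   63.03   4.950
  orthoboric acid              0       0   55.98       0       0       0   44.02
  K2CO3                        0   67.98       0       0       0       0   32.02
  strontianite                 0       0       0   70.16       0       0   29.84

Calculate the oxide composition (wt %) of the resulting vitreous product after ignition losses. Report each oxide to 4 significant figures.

The intermediate values are displayed, rounded to 4 significant figures, in the printout. The whole derivation holds full float precision through the solve — each reported result receives exactly one rounding — the derived quantities, including net glass mass, ignition loss, yield, totals, the six compositions, are re-derived from the batch weights on 196.4 g of glass at full precision precisely as stated by the problem or answer text.
What the batch supplies per oxide:
  ZrO2: 35.70·0.6710 = 23.95 g
  K2O: 33.87·0.6798 = 23.02 g
  B2O3: 31.67·0.5598 = 17.73 g
  SrO: 33.84·0.7016 = 23.74 g
  MgO: 20.40·0.4800 + 90.93·0.3202 = 38.91 g
  SiO2: 35.70·0.3280 + 90.93·0.6303 = 69.02 g
LOI: 20.40·0.5200 + 35.70·0.001000 + 90.93·0.04950 + 31.67·0.4402 + 33.87·0.3202 + 33.84·0.2984 = 50.03 g
Net of LOI, the glass mass = 246.4 − 50.03 = 196.4 g (matching Σ of the oxides)
wt % = 100 × oxide mass / glass mass

Glass mass = 196.4 g (batch 246.4 − LOI 50.03).
Composition: ZrO2 12.20%, K2O 11.72%, B2O3 9.028%, SrO 12.09%, MgO 19.81%, SiO2 35.15%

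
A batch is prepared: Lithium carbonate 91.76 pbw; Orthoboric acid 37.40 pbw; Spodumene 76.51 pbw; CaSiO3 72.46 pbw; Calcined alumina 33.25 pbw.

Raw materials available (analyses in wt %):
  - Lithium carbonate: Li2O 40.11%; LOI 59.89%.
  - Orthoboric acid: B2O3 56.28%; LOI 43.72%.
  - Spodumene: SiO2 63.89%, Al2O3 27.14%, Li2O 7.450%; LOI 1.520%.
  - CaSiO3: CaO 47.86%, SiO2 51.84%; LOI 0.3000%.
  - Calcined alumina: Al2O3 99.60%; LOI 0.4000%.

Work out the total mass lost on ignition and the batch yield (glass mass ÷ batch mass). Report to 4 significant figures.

Each numeric step maintains full float precision in all steps — in-progress results appear, with 4-significant-digit rounding, at each printed step — each reported value receives exactly one rounding. All derived quantities, including the yield, totals, LOI, the five compositions, glass mass, are recomputed starting from the weights per 238.6 pbw of glass in full float precision, as quoted within question or answer.
LOI of each material in turn:
  Lithium carbonate: 91.76 × 0.5989 = 54.96 pbw
  Orthoboric acid: 37.40 × 0.4372 = 16.35 pbw
  Spodumene: 76.51 × 0.01520 = 1.163 pbw
  CaSiO3: 72.46 × 0.003000 = 0.2174 pbw
  Calcined alumina: 33.25 × 0.004000 = 0.1330 pbw
Total LOI = 72.82 pbw
Glass = batch − LOI = 311.4 − 72.82 = 238.6 pbw

LOI loss = 72.82 pbw; glass = 238.6 pbw; yield = 76.61%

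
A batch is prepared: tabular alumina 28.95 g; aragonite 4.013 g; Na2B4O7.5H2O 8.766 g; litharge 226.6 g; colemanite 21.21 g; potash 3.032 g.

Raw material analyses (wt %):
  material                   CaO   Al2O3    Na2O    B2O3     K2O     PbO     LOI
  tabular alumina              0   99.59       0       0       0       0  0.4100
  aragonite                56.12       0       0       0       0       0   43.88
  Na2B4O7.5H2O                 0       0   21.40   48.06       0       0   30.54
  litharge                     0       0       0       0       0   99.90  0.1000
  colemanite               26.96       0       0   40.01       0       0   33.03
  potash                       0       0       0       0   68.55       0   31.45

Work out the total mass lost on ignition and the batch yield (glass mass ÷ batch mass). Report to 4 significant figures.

Working values are displayed rounded to 4 significant figures; the whole derivation holds full float precision end to end; every reported result is rounded only once; derived quantities, including glass mass, LOI, six oxide percentages, totals, the yield, are computed starting from the weights at 279.8 g of glass at exact precision, as they appear in question or answer.
Loss on ignition, line by line:
  tabular alumina: 28.95 × 0.004100 = 0.1187 g
  aragonite: 4.013 × 0.4388 = 1.761 g
  Na2B4O7.5H2O: 8.766 × 0.3054 = 2.677 g
  litharge: 226.6 × 0.001000 = 0.2266 g
  colemanite: 21.21 × 0.3303 = 7.006 g
  potash: 3.032 × 0.3145 = 0.9536 g
Total LOI = 12.74 g
Glass = batch − LOI = 292.6 − 12.74 = 279.8 g

LOI loss = 12.74 g; glass = 279.8 g; yield = 95.64%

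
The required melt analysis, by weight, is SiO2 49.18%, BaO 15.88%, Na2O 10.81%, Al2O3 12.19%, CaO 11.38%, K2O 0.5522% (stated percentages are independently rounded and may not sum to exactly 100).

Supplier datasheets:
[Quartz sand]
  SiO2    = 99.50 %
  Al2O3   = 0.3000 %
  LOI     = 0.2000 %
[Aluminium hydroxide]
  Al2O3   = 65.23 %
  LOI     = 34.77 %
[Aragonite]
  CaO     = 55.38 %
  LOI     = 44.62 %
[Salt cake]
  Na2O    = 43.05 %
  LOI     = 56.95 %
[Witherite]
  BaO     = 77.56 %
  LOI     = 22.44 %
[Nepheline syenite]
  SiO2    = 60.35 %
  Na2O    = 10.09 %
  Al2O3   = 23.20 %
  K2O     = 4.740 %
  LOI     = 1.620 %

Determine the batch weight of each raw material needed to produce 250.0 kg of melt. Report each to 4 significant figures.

Batch per 250.0 kg melt:
  Quartz sand: 105.9 kg
  Aluminium hydroxide: 35.87 kg
  Aragonite: 51.37 kg
  Salt cake: 55.95 kg
  Witherite: 51.19 kg
  Nepheline syenite: 29.12 kg
Total batch = 329.4 kg; LOI loss = 79.43 kg; yield = 75.89%

All internal work carries full precision through the solve; mid-chain values appear, rounded to four significant figures, on the page; every reported value receives exactly one rounding — derived quantities (yield, the totals, the six compositions, net glass mass, LOI) are computed in full float precision using the weight values on 250.0 kg of glass, precisely as stated by question or answer.
The oxide mass targets at 250.0 kg melt:
  SiO2: 49.18% × 250.0 = 123.0 kg
  BaO: 15.88% × 250.0 = 39.70 kg
  Na2O: 10.81% × 250.0 = 27.02 kg
  Al2O3: 12.19% × 250.0 = 30.48 kg
  CaO: 11.38% × 250.0 = 28.45 kg
  K2O: 0.5522% × 250.0 = 1.380 kg
Verifying the oxide balance using the reported weights, per the basis as stated (summed amounts equal target values inside rounding margins):
  SiO2: 105.9·0.9950 + 29.12·0.6035 = 122.9 kg (target 123.0 kg)
  BaO: 51.19·0.7756 = 39.70 kg (target 39.70 kg)
  Na2O: 55.95·0.4305 + 29.12·0.1009 = 27.02 kg (target 27.02 kg)
  Al2O3: 105.9·0.003000 + 35.87·0.6523 + 29.12·0.2320 = 30.47 kg (target 30.48 kg)
  CaO: 51.37·0.5538 = 28.45 kg (target 28.45 kg)
  K2O: 29.12·0.04740 = 1.380 kg (target 1.380 kg)
Consistency of the glass mass: whole batch net of LOI = 250.0 kg (targets for the oxides total 250.0 kg; versus the stated basis of 250.0 kg — a pure rounding effect).
Summing the batch: Σ batch = 329.4 kg; LOI loss = Σ batch·LOI = 79.43 kg; the yield ratio, glass ÷ batch: 75.89%.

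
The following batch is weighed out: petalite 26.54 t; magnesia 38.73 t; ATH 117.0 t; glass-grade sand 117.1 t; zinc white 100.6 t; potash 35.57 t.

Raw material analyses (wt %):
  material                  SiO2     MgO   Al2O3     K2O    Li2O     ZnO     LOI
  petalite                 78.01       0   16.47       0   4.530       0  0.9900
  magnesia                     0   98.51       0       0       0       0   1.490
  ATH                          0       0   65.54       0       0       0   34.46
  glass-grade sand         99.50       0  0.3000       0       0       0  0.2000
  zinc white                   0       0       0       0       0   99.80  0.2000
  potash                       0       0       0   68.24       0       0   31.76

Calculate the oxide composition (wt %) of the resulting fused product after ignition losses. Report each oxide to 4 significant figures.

Glass mass = 382.6 t (batch 435.5 − LOI 52.89).
Composition: SiO2 35.86%, MgO 9.971%, Al2O3 21.27%, K2O 6.343%, Li2O 0.3142%, ZnO 26.24%

The whole derivation runs at full precision in every operation; values along the way are displayed, rounded to 4 significant figures, when written out — every reported figure carries a single rounding. The derived quantities, including yield, the totals, LOI, six oxide percentages, net glass mass, are computed using the weight values per 382.6 t of glass at exact precision as set out in question or answer.
Oxide masses out of the charge:
  SiO2: 26.54·0.7801 + 117.1·0.9950 = 137.2 t
  MgO: 38.73·0.9851 = 38.15 t
  Al2O3: 26.54·0.1647 + 117.0·0.6554 + 117.1·0.003000 = 81.40 t
  K2O: 35.57·0.6824 = 24.27 t
  Li2O: 26.54·0.04530 = 1.202 t
  ZnO: 100.6·0.9980 = 100.4 t
LOI: 26.54·0.009900 + 38.73·0.01490 + 117.0·0.3446 + 117.1·0.002000 + 100.6·0.002000 + 35.57·0.3176 = 52.89 t
batch − LOI leaves glass = 435.5 − 52.89 = 382.6 t (consistent with Σ oxide mass)
each oxide over glass, ×100, is wt %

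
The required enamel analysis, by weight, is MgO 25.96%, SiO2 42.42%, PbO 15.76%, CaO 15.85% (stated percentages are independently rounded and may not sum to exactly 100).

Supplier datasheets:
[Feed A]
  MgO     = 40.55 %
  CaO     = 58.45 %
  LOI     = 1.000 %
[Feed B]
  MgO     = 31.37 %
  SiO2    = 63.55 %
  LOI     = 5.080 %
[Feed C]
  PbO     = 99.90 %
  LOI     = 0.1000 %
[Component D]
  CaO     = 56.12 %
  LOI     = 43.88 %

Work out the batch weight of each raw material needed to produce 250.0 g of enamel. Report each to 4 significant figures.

Batch per 250.0 g enamel:
  Feed A: 30.95 g
  Feed B: 166.9 g
  Feed C: 39.44 g
  Component D: 38.37 g
Total batch = 275.7 g; LOI loss = 25.66 g; yield = 90.69%

The working math carries full precision at all times; in-progress results appear (rounded to four significant digits) alongside each step. Every reported figure is rounded a single time. All derived quantities, including four oxide percentages, the totals, net glass mass, LOI, yield, are recomputed using the weight values per 250.0 g of glass at full float precision, exactly as printed in either problem or answer.
The oxide mass targets at 250.0 g enamel:
  MgO: 25.96% × 250.0 = 64.90 g
  SiO2: 42.42% × 250.0 = 106.0 g
  PbO: 15.76% × 250.0 = 39.40 g
  CaO: 15.85% × 250.0 = 39.62 g
Checking each oxide sum from the weights as reported, under the basis named above (summed amounts equal target values within answer rounding):
  MgO: 30.95·0.4055 + 166.9·0.3137 = 64.91 g (target 64.90 g)
  SiO2: 166.9·0.6355 = 106.1 g (target 106.0 g)
  PbO: 39.44·0.9990 = 39.40 g (target 39.40 g)
  CaO: 30.95·0.5845 + 38.37·0.5612 = 39.62 g (target 39.62 g)
Glass-mass closure: batch Σ − ignition loss = 250.0 g (oxide target masses add up to 250.0 g; with the basis standing at 250.0 g — rounding explains the deltas).
Batch grand total — Σ batch = 275.7 g; Σ batch·LOI gives LOI loss = 25.66 g; the yield ratio, glass ÷ batch: 90.69%.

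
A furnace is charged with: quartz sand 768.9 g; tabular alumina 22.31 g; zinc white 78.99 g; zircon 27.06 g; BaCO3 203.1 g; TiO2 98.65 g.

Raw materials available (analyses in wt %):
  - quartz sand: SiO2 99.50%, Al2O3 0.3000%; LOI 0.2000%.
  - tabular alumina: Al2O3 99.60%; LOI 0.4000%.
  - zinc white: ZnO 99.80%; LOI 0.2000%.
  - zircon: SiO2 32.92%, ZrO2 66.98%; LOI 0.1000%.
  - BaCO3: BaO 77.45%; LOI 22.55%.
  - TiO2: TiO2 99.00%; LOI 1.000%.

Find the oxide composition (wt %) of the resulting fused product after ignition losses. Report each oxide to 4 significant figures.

Each numeric step keeps exact precision from start to finish; values along the way are printed rounded to 4 significant figures in the working — a single rounding produces each reported result; the derived quantities are recomputed from the weighed amounts per 1150 g of glass at exact precision (LOI, the six compositions, yield, net glass mass, totals) as they appear in the question or the answer.
Per-oxide mass from batch:
  TiO2: 98.65·0.9900 = 97.66 g
  BaO: 203.1·0.7745 = 157.3 g
  SiO2: 768.9·0.9950 + 27.06·0.3292 = 774.0 g
  Al2O3: 768.9·0.003000 + 22.31·0.9960 = 24.53 g
  ZrO2: 27.06·0.6698 = 18.12 g
  ZnO: 78.99·0.9980 = 78.83 g
LOI: 768.9·0.002000 + 22.31·0.004000 + 78.99·0.002000 + 27.06·0.001000 + 203.1·0.2255 + 98.65·0.01000 = 48.60 g
Net of LOI, the glass mass = 1199 − 48.60 = 1150 g (the oxide masses sum to this)
each wt % is 100 × oxide ÷ glass

Glass mass = 1150 g (batch 1199 − LOI 48.60).
Composition: TiO2 8.489%, BaO 13.67%, SiO2 67.28%, Al2O3 2.132%, ZrO2 1.576%, ZnO 6.853%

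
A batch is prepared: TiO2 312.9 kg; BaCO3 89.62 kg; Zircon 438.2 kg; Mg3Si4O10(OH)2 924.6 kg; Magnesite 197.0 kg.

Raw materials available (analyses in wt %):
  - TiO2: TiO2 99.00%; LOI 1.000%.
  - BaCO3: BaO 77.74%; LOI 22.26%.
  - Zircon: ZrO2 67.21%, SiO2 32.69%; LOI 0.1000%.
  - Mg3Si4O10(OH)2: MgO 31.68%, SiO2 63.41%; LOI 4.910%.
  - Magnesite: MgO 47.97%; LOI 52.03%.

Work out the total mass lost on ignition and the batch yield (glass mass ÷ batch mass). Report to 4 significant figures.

All arithmetic holds full precision at every stage. Working values are displayed (rounded to four significant figures) in the printout — exactly one rounding is applied to every reported number. The derived quantities (LOI, net glass mass, the totals, the yield, five oxide percentages) are computed in full float precision using the weight values on 1791 kg of glass, exactly as printed in the problem or the answer.
Per-material ignition loss:
  TiO2: 312.9 × 0.01000 = 3.129 kg
  BaCO3: 89.62 × 0.2226 = 19.95 kg
  Zircon: 438.2 × 0.001000 = 0.4382 kg
  Mg3Si4O10(OH)2: 924.6 × 0.04910 = 45.40 kg
  Magnesite: 197.0 × 0.5203 = 102.5 kg
Total LOI = 171.4 kg
Glass = batch − LOI = 1962 − 171.4 = 1791 kg

LOI loss = 171.4 kg; glass = 1791 kg; yield = 91.26%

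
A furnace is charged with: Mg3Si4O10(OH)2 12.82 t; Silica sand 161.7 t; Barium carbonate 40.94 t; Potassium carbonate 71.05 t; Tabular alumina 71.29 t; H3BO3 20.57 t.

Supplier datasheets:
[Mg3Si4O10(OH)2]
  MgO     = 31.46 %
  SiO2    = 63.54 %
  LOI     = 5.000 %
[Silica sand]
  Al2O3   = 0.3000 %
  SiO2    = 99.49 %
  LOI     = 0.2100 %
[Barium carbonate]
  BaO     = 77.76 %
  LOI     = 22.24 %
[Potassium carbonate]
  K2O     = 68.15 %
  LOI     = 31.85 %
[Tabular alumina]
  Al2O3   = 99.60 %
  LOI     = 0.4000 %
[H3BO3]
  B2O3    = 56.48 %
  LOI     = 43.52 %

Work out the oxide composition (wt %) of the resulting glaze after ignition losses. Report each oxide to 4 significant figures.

Glass mass = 336.4 t (batch 378.4 − LOI 41.95).
Composition: Al2O3 21.25%, BaO 9.463%, B2O3 3.453%, K2O 14.39%, MgO 1.199%, SiO2 50.24%

Working values appear, rounded to four significant digits, alongside each step — the working math maintains full precision at all times; every reported number is rounded a single time — derived quantities (net glass mass, the six compositions, the yield, the totals, LOI) are rebuilt at full precision using the weight values for 336.4 t of glass as they appear in the problem or the answer.
Per-oxide mass from batch:
  Al2O3: 161.7·0.003000 + 71.29·0.9960 = 71.49 t
  BaO: 40.94·0.7776 = 31.83 t
  B2O3: 20.57·0.5648 = 11.62 t
  K2O: 71.05·0.6815 = 48.42 t
  MgO: 12.82·0.3146 = 4.033 t
  SiO2: 12.82·0.6354 + 161.7·0.9949 = 169.0 t
LOI: 12.82·0.05000 + 161.7·0.002100 + 40.94·0.2224 + 71.05·0.3185 + 71.29·0.004000 + 20.57·0.4352 = 41.95 t
Net of LOI, the glass mass = 378.4 − 41.95 = 336.4 t (consistent with Σ oxide mass)
wt % = oxide mass / glass mass × 100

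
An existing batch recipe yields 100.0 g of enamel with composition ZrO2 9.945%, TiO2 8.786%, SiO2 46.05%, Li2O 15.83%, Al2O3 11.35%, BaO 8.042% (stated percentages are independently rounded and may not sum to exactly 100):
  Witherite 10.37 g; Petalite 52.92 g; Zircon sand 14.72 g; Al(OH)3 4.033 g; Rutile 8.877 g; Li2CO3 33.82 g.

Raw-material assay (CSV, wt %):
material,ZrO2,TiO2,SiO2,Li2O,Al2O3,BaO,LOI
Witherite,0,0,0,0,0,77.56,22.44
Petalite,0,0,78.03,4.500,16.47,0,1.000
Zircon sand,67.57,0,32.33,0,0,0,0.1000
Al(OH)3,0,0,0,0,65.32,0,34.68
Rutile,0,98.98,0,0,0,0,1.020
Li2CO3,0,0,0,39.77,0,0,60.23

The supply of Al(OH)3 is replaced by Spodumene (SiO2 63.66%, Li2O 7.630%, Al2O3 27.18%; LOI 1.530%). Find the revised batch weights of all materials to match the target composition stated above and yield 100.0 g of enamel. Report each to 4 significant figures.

Revised batch per 100.0 g enamel:
  Witherite: 10.37 g
  Petalite: 37.28 g
  Zircon sand: 14.72 g
  Spodumene: 19.17 g
  Rutile: 8.877 g
  Li2CO3: 31.91 g
Total batch = 122.3 g; LOI loss = 22.32 g

Working values appear, rounded to four significant digits, between the steps. Exact precision is maintained from start to finish; every reported number sees exactly one rounding; derived quantities (glass mass, totals, yield, LOI, six oxide percentages) are re-derived in full float precision using the weight values for 100.0 g of glass as set out in problem or answer.
Target masses of each oxide per 100.0 g enamel:
  ZrO2: 9.945% × 100.0 = 9.945 g
  TiO2: 8.786% × 100.0 = 8.786 g
  SiO2: 46.05% × 100.0 = 46.05 g
  Li2O: 15.83% × 100.0 = 15.83 g
  Al2O3: 11.35% × 100.0 = 11.35 g
  BaO: 8.042% × 100.0 = 8.042 g
Mass-balance tally per oxide given the weights on record, at the basis given (delivered sums recover each target within answer rounding):
  ZrO2: 14.72·0.6757 = 9.946 g (target 9.945 g)
  TiO2: 8.877·0.9898 = 8.786 g (target 8.786 g)
  SiO2: 37.28·0.7803 + 14.72·0.3233 + 19.17·0.6366 = 46.05 g (target 46.05 g)
  Li2O: 37.28·0.04500 + 19.17·0.07630 + 31.91·0.3977 = 15.83 g (target 15.83 g)
  Al2O3: 37.28·0.1647 + 19.17·0.2718 = 11.35 g (target 11.35 g)
  BaO: 10.37·0.7756 = 8.043 g (target 8.042 g)
The glass-mass cross-check: total batch − LOI = 100.0 g (per-oxide target masses sum to 100.0 g; with the basis standing at 100.0 g — deltas are rounding alone).
Whole-batch sum: Σ batch = 122.3 g; the LOI term Σ batch·LOI equals 22.32 g; yield, glass over the total, = 81.76%.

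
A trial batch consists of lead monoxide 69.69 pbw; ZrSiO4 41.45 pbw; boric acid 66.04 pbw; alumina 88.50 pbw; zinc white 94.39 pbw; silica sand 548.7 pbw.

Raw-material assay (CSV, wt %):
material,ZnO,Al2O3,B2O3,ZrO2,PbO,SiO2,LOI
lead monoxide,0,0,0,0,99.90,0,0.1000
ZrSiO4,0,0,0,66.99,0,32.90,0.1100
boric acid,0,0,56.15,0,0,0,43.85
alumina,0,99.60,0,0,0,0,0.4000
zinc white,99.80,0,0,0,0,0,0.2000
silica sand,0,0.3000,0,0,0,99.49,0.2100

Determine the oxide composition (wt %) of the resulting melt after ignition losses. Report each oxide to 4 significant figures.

Glass mass = 878.0 pbw (batch 908.8 − LOI 30.77).
Composition: ZnO 10.73%, Al2O3 10.23%, B2O3 4.223%, ZrO2 3.163%, PbO 7.929%, SiO2 63.73%

Every computation maintains exact precision at every stage — mid-chain values are shown, rounded to 4 significant figures, alongside each step — every reported result is rounded a single time; the derived quantities (the yield, the totals, the six compositions, net glass mass, ignition loss) are carried using the weight values per 878.0 pbw of glass in exact precision, as given in the question or the answer.
Mass of each oxide from the mix:
  ZnO: 94.39·0.9980 = 94.20 pbw
  Al2O3: 88.50·0.9960 + 548.7·0.003000 = 89.79 pbw
  B2O3: 66.04·0.5615 = 37.08 pbw
  ZrO2: 41.45·0.6699 = 27.77 pbw
  PbO: 69.69·0.9990 = 69.62 pbw
  SiO2: 41.45·0.3290 + 548.7·0.9949 = 559.5 pbw
LOI: 69.69·0.001000 + 41.45·0.001100 + 66.04·0.4385 + 88.50·0.004000 + 94.39·0.002000 + 548.7·0.002100 = 30.77 pbw
Glass = total batch minus LOI = 908.8 − 30.77 = 878.0 pbw (consistent with Σ oxide mass)
wt % = oxide mass / glass mass × 100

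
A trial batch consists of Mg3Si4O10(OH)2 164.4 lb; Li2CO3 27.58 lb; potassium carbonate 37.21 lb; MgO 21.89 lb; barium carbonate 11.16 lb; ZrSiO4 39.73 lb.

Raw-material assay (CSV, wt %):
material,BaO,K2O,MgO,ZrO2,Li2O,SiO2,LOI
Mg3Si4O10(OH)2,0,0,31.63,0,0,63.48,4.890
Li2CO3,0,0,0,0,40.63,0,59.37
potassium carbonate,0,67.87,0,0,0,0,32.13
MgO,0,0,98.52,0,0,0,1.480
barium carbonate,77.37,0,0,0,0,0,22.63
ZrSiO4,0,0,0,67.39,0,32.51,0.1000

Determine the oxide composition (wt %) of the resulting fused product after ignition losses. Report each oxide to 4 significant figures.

All arithmetic maintains full float precision through every step; mid-chain values are printed rounded to four significant digits at each printed step; each reported value sees exactly one rounding; derived quantities (the six compositions, glass mass, the totals, the yield, ignition loss) are carried from the batch weights on 262.7 lb of glass at exact precision as quoted within the problem or the answer.
What the batch supplies per oxide:
  BaO: 11.16·0.7737 = 8.634 lb
  K2O: 37.21·0.6787 = 25.25 lb
  MgO: 164.4·0.3163 + 21.89·0.9852 = 73.57 lb
  ZrO2: 39.73·0.6739 = 26.77 lb
  Li2O: 27.58·0.4063 = 11.21 lb
  SiO2: 164.4·0.6348 + 39.73·0.3251 = 117.3 lb
LOI: 164.4·0.04890 + 27.58·0.5937 + 37.21·0.3213 + 21.89·0.01480 + 11.16·0.2263 + 39.73·0.001000 = 39.26 lb
Glass mass = batch − LOI = 302.0 − 39.26 = 262.7 lb (= the summed oxide contributions)
oxide / glass × 100 gives the wt %

Glass mass = 262.7 lb (batch 302.0 − LOI 39.26).
Composition: BaO 3.287%, K2O 9.613%, MgO 28.00%, ZrO2 10.19%, Li2O 4.265%, SiO2 44.64%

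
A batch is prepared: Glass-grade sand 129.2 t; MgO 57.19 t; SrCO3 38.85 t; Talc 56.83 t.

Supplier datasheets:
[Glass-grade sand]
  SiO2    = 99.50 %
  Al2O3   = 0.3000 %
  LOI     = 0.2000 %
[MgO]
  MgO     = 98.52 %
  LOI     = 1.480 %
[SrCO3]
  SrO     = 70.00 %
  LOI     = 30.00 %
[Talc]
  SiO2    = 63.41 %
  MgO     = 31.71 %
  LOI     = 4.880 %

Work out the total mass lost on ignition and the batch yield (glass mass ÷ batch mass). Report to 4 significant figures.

Values along the way appear, rounded to 4 significant figures, at each printed step; the working math runs at exact precision end to end — each reported figure includes exactly one rounding; the derived quantities (LOI, glass mass, the yield, the totals, four oxide percentages) are rebuilt from the batch weights on 266.5 t of glass at full float precision, as they appear in the problem or answer text.
Material-by-material LOI:
  Glass-grade sand: 129.2 × 0.002000 = 0.2584 t
  MgO: 57.19 × 0.01480 = 0.8464 t
  SrCO3: 38.85 × 0.3000 = 11.65 t
  Talc: 56.83 × 0.04880 = 2.773 t
Total LOI = 15.53 t
Glass = batch − LOI = 282.1 − 15.53 = 266.5 t

LOI loss = 15.53 t; glass = 266.5 t; yield = 94.49%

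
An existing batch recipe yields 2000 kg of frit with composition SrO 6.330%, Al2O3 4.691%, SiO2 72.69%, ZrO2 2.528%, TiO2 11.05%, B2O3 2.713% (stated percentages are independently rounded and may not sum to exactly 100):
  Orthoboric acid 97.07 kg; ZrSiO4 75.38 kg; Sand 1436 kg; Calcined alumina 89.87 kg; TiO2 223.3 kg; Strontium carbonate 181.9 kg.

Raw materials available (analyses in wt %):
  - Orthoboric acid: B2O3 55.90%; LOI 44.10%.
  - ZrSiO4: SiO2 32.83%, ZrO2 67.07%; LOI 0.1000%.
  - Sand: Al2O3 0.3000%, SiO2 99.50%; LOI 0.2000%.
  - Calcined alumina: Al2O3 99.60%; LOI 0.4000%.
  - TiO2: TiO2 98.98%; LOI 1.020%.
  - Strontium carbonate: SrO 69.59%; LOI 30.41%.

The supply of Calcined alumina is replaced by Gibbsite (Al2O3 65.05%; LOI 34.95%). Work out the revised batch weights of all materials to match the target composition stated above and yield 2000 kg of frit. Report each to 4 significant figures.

The working math holds full float precision in all steps — intermediates appear, rounded to four significant figures, on the page; each reported figure is rounded only once — all derived quantities are re-derived using the weight values for 2000 kg of glass at exact precision (yield, LOI, the totals, the six compositions, glass mass), exactly as printed in either problem or answer.
The oxide mass targets at 2000 kg frit:
  SrO: 6.330% × 2000 = 126.6 kg
  Al2O3: 4.691% × 2000 = 93.82 kg
  SiO2: 72.69% × 2000 = 1454 kg
  ZrO2: 2.528% × 2000 = 50.56 kg
  TiO2: 11.05% × 2000 = 221.0 kg
  B2O3: 2.713% × 2000 = 54.26 kg
Sums-versus-targets review working from each reported weight, against the basis in use (oxide sums agree with the targets inside rounding margins):
  SrO: 181.9·0.6959 = 126.6 kg (target 126.6 kg)
  Al2O3: 1436·0.003000 + 137.6·0.6505 = 93.82 kg (target 93.82 kg)
  SiO2: 75.38·0.3283 + 1436·0.9950 = 1454 kg (target 1454 kg)
  ZrO2: 75.38·0.6707 = 50.56 kg (target 50.56 kg)
  TiO2: 223.3·0.9898 = 221.0 kg (target 221.0 kg)
  B2O3: 97.07·0.5590 = 54.26 kg (target 54.26 kg)
Consistency of the glass mass: whole batch net of LOI = 2000 kg (summing oxide targets gives 2000 kg; basis as stated: 2000 kg — differing by rounding only).
Whole-batch sum: Σ batch = 2151 kg; loss to ignition Σ batch·LOI = 151.4 kg; glass ÷ batch gives a yield of 92.96%.

Revised batch per 2000 kg frit:
  Orthoboric acid: 97.07 kg
  ZrSiO4: 75.38 kg
  Sand: 1436 kg
  Gibbsite: 137.6 kg
  TiO2: 223.3 kg
  Strontium carbonate: 181.9 kg
Total batch = 2151 kg; LOI loss = 151.4 kg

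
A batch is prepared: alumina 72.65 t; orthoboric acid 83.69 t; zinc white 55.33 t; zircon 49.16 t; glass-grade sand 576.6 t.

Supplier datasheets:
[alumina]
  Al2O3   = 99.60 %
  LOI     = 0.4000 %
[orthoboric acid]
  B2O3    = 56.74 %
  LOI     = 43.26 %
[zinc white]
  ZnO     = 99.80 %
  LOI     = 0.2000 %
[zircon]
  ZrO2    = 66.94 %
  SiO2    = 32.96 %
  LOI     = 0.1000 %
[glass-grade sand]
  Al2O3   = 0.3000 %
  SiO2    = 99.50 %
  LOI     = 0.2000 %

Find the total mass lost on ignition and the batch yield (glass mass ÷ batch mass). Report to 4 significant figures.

LOI loss = 37.81 t; glass = 799.6 t; yield = 95.49%

Intermediates are printed, with 4-significant-digit rounding, across the worked steps. The whole derivation runs at full float precision throughout; every reported number receives exactly one rounding — derived quantities, including yield, totals, the five compositions, ignition loss, net glass mass, are recomputed from the weighed amounts for 799.6 t of glass in full float precision as written in either problem or answer.
LOI of each material in turn:
  alumina: 72.65 × 0.004000 = 0.2906 t
  orthoboric acid: 83.69 × 0.4326 = 36.20 t
  zinc white: 55.33 × 0.002000 = 0.1107 t
  zircon: 49.16 × 0.001000 = 0.04916 t
  glass-grade sand: 576.6 × 0.002000 = 1.153 t
Total LOI = 37.81 t
Glass = batch − LOI = 837.4 − 37.81 = 799.6 t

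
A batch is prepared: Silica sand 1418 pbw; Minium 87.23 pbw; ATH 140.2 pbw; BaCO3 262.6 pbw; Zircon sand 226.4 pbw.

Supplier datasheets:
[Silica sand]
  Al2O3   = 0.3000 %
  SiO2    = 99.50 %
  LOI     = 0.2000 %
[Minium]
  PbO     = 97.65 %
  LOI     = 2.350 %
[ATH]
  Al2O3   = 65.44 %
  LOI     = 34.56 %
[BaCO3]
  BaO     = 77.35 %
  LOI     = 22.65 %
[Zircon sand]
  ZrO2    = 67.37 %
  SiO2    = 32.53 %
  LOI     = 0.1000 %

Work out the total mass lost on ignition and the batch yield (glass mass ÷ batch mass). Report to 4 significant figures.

LOI loss = 113.0 pbw; glass = 2021 pbw; yield = 94.70%

The working math maintains exact precision end to end; working values are displayed rounded off to 4 significant figures alongside each step — a single rounding produces each reported number. All derived quantities are carried in full precision (the yield, the totals, the five compositions, LOI, glass mass) from the weighed amounts for 2021 pbw of glass, precisely as stated by question or answer.
Per-material ignition loss:
  Silica sand: 1418 × 0.002000 = 2.836 pbw
  Minium: 87.23 × 0.02350 = 2.050 pbw
  ATH: 140.2 × 0.3456 = 48.45 pbw
  BaCO3: 262.6 × 0.2265 = 59.48 pbw
  Zircon sand: 226.4 × 0.001000 = 0.2264 pbw
Total LOI = 113.0 pbw
Glass = batch − LOI = 2134 − 113.0 = 2021 pbw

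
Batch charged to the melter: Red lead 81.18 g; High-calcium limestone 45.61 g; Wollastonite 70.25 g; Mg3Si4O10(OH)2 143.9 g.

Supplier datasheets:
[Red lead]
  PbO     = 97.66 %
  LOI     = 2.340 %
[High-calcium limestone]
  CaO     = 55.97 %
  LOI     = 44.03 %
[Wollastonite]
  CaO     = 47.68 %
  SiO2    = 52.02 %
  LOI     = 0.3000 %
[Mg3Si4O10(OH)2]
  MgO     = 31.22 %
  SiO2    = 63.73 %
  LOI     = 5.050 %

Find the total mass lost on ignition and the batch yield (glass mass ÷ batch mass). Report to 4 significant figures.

LOI loss = 29.46 g; glass = 311.5 g; yield = 91.36%

Intermediates are displayed (rounded to 4 significant figures) across the worked steps — full float precision is maintained in all steps; each reported figure is rounded exactly once; derived quantities, including yield, ignition loss, totals, the four compositions, net glass mass, are computed using the weight values for 311.5 g of glass in full float precision, as set out in either problem or answer.
Material-by-material LOI:
  Red lead: 81.18 × 0.02340 = 1.900 g
  High-calcium limestone: 45.61 × 0.4403 = 20.08 g
  Wollastonite: 70.25 × 0.003000 = 0.2107 g
  Mg3Si4O10(OH)2: 143.9 × 0.05050 = 7.267 g
Total LOI = 29.46 g
Glass = batch − LOI = 340.9 − 29.46 = 311.5 g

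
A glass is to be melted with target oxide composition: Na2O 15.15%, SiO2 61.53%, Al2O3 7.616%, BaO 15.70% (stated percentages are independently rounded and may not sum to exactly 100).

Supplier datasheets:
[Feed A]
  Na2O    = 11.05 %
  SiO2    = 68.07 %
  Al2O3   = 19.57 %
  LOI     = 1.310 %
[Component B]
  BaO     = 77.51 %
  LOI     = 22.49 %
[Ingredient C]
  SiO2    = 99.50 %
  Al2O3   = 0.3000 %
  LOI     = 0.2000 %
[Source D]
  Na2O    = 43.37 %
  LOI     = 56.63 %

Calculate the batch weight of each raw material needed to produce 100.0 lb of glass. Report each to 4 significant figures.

Batch per 100.0 lb glass:
  Feed A: 38.37 lb
  Component B: 20.26 lb
  Ingredient C: 35.59 lb
  Source D: 25.16 lb
Total batch = 119.4 lb; LOI loss = 19.38 lb; yield = 83.77%

In-progress results are printed, rounded to four significant digits, when written out. The working math holds full precision at every stage. Every reported result takes a single rounding; derived quantities are recomputed from the batch weights on 100.0 lb of glass at exact precision (the yield, totals, net glass mass, ignition loss, the four compositions), as set out in either problem or answer.
Target oxide masses per 100.0 lb glass:
  Na2O: 15.15% × 100.0 = 15.15 lb
  SiO2: 61.53% × 100.0 = 61.53 lb
  Al2O3: 7.616% × 100.0 = 7.616 lb
  BaO: 15.70% × 100.0 = 15.70 lb
Sums-versus-targets review from the weights as reported, per the basis as stated (each sum matches its target mass within answer rounding):
  Na2O: 38.37·0.1105 + 25.16·0.4337 = 15.15 lb (target 15.15 lb)
  SiO2: 38.37·0.6807 + 35.59·0.9950 = 61.53 lb (target 61.53 lb)
  Al2O3: 38.37·0.1957 + 35.59·0.003000 = 7.616 lb (target 7.616 lb)
  BaO: 20.26·0.7751 = 15.70 lb (target 15.70 lb)
Auditing the glass mass value: batch Σ − ignition loss = 100.0 lb (oxide target masses add up to 100.0 lb; against the stated basis, 100.0 lb — rounding explains the deltas).
Summing the batch: Σ batch = 119.4 lb; the LOI term Σ batch·LOI equals 19.38 lb; as yield: glass ÷ batch → 83.77%.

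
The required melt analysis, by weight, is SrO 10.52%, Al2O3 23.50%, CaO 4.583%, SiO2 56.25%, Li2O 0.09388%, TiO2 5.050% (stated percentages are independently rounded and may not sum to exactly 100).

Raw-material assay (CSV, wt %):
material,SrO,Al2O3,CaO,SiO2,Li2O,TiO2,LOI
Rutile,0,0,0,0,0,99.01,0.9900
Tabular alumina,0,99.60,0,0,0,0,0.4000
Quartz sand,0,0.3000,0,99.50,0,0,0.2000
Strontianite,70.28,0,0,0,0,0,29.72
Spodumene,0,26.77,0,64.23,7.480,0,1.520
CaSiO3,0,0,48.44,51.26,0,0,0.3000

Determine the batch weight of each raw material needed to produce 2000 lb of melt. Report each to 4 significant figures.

Mid-chain values appear rounded to 4 significant digits at each printed step — the working math runs at full float precision at each step. Each reported result includes exactly one rounding — the derived quantities are rebuilt at exact precision (LOI, yield, totals, net glass mass, six oxide percentages) from the weighed amounts at 2000 lb of glass as they appear in problem or answer.
The oxide mass targets at 2000 lb melt:
  SrO: 10.52% × 2000 = 210.4 lb
  Al2O3: 23.50% × 2000 = 470.0 lb
  CaO: 4.583% × 2000 = 91.66 lb
  SiO2: 56.25% × 2000 = 1125 lb
  Li2O: 0.09388% × 2000 = 1.878 lb
  TiO2: 5.050% × 2000 = 101.0 lb
Checking each oxide sum on the weights just shown, against the basis in use (every target is met by its sum inside rounding margins):
  SrO: 299.4·0.7028 = 210.4 lb (target 210.4 lb)
  Al2O3: 462.1·0.9960 + 1017·0.003000 + 25.10·0.2677 = 470.0 lb (target 470.0 lb)
  CaO: 189.2·0.4844 = 91.65 lb (target 91.66 lb)
  SiO2: 1017·0.9950 + 25.10·0.6423 + 189.2·0.5126 = 1125 lb (target 1125 lb)
  Li2O: 25.10·0.07480 = 1.877 lb (target 1.878 lb)
  TiO2: 102.0·0.9901 = 101.0 lb (target 101.0 lb)
Glass-mass sanity pass: Σ batch − LOI loss = 2000 lb (summing oxide targets gives 2000 lb; basis as stated: 2000 lb — deltas are rounding alone).
Batch grand total — Σ batch = 2095 lb; LOI removed, Σ of batch·LOI: 94.82 lb; the yield ratio, glass ÷ batch: 95.47%.

Batch per 2000 lb melt:
  Rutile: 102.0 lb
  Tabular alumina: 462.1 lb
  Quartz sand: 1017 lb
  Strontianite: 299.4 lb
  Spodumene: 25.10 lb
  CaSiO3: 189.2 lb
Total batch = 2095 lb; LOI loss = 94.82 lb; yield = 95.47%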